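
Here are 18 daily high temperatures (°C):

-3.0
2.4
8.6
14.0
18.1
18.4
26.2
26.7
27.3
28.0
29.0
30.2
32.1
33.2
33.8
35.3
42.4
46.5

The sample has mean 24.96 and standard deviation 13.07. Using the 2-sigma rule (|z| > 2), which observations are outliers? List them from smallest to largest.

-3.0

Cutoffs at x̄ ± 2s: 24.96 ± 2·13.07 = [-1.18, 51.10].
-3.0: z = -2.14, |z| > 2 → outlier.
Every other value lies within [-1.18, 51.10].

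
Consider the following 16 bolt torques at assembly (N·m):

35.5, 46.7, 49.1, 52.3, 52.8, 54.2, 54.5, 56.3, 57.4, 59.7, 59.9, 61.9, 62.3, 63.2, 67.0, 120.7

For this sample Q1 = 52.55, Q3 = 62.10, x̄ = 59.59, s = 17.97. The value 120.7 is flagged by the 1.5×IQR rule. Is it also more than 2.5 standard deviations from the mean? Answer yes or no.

yes

z = (120.7 − 59.59) / 17.97 = 3.40.
|z| = 3.40 > 2.5.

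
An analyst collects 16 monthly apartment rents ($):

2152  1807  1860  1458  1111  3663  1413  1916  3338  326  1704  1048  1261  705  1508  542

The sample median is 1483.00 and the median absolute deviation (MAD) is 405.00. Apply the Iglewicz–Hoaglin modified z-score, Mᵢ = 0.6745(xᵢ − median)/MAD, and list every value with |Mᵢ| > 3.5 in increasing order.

|Mᵢ| > 3.5 ⇔ |xᵢ − 1483.00| > 3.5·405.00/0.6745 = 2101.56.
So outliers lie outside [-618.56, 3584.56].
3663: M = 3.63 → outlier.

3663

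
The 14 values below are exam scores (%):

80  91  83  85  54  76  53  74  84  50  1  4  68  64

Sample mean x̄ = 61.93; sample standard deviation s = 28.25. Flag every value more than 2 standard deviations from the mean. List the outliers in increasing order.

Cutoffs at x̄ ± 2s: 61.93 ± 2·28.25 = [5.43, 118.43].
1: z = -2.16, |z| > 2 → outlier.
4: z = -2.05, |z| > 2 → outlier.
Every other value lies within [5.43, 118.43].

1, 4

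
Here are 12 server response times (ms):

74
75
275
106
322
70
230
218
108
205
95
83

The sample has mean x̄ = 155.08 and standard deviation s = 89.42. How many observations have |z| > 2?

Cutoffs: x̄ ± 2s = [-23.76, 333.92].
Every value lies within the cutoffs.

0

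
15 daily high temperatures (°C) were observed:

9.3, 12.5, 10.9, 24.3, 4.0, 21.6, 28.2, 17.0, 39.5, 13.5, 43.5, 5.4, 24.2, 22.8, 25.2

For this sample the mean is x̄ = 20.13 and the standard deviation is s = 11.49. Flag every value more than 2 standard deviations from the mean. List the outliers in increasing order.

Cutoffs at x̄ ± 2s: 20.13 ± 2·11.49 = [-2.85, 43.11].
43.5: z = 2.03, |z| > 2 → outlier.
Every other value lies within [-2.85, 43.11].

43.5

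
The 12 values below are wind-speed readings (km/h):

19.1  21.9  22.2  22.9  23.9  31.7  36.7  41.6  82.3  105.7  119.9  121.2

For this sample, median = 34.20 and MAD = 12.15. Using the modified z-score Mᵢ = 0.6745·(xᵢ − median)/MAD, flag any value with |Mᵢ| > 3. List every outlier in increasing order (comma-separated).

105.7, 119.9, 121.2

|Mᵢ| > 3 ⇔ |xᵢ − 34.20| > 3·12.15/0.6745 = 54.04.
So outliers lie outside [-19.84, 88.24].
105.7: M = 3.97 → outlier.
119.9: M = 4.76 → outlier.
121.2: M = 4.83 → outlier.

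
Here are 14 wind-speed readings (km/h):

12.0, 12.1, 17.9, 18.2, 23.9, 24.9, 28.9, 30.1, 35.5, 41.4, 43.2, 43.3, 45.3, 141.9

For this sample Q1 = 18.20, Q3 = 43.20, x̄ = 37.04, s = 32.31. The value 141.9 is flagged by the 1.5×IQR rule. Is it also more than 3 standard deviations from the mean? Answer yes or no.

yes

z = (141.9 − 37.04) / 32.31 = 3.25.
|z| = 3.25 > 3.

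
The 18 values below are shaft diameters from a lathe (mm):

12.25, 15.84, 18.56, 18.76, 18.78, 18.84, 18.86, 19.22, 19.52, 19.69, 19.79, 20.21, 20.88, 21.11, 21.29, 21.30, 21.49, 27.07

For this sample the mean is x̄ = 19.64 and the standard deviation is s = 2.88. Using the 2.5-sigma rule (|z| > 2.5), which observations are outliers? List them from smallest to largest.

12.25, 27.07

Cutoffs at x̄ ± 2.5s: 19.64 ± 2.5·2.88 = [12.44, 26.84].
12.25: z = -2.57, |z| > 2.5 → outlier.
27.07: z = 2.58, |z| > 2.5 → outlier.
Every other value lies within [12.44, 26.84].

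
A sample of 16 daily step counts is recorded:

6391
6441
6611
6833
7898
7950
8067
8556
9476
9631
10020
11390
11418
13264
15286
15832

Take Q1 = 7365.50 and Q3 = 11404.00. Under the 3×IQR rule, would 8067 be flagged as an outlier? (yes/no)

no

IQR = Q3 − Q1 = 11404.00 − 7365.50 = 4038.50.
Lower fence = Q1 − 3·IQR = 7365.50 − 12115.50 = -4750.00.
Upper fence = Q3 + 3·IQR = 11404.00 + 12115.50 = 23519.50.
8067 lies within [-4750.00, 23519.50].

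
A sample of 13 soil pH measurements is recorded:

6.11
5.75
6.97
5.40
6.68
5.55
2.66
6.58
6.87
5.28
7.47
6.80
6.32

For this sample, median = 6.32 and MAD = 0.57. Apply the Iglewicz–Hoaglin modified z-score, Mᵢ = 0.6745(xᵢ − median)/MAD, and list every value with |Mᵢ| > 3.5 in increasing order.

2.66

|Mᵢ| > 3.5 ⇔ |xᵢ − 6.32| > 3.5·0.57/0.6745 = 2.96.
So outliers lie outside [3.36, 9.28].
2.66: M = -4.33 → outlier.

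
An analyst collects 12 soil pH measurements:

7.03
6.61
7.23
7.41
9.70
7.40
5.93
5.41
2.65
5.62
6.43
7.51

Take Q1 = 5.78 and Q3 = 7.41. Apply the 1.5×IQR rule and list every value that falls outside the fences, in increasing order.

IQR = Q3 − Q1 = 7.41 − 5.78 = 1.63.
Lower fence = Q1 − 1.5·IQR = 5.78 − 2.445 = 3.335.
Upper fence = Q3 + 1.5·IQR = 7.41 + 2.445 = 9.855.
2.65 < 3.335 → outlier.
All remaining values lie within [3.335, 9.855].

2.65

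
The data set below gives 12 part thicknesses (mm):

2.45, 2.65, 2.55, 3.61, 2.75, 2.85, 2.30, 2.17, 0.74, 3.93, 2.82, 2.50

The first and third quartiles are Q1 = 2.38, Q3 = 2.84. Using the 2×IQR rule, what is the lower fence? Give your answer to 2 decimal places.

IQR = Q3 − Q1 = 2.84 − 2.38 = 0.46.
Lower fence = Q1 − 2·IQR = 2.38 − 0.92 = 1.46.
Upper fence = Q3 + 2·IQR = 2.84 + 0.92 = 3.76.

1.46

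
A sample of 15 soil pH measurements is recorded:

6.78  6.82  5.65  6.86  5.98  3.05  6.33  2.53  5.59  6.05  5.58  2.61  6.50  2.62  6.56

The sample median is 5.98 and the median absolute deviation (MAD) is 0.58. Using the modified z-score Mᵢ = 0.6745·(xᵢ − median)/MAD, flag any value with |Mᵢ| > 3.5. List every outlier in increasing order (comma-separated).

2.53, 2.61, 2.62

|Mᵢ| > 3.5 ⇔ |xᵢ − 5.98| > 3.5·0.58/0.6745 = 3.01.
So outliers lie outside [2.97, 8.99].
2.53: M = -4.01 → outlier.
2.61: M = -3.92 → outlier.
2.62: M = -3.91 → outlier.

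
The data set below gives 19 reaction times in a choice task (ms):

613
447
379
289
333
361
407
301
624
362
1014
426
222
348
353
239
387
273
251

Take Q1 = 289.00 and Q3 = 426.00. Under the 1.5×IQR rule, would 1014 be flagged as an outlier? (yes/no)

yes

IQR = Q3 − Q1 = 426.00 − 289.00 = 137.00.
Lower fence = Q1 − 1.5·IQR = 289.00 − 205.50 = 83.50.
Upper fence = Q3 + 1.5·IQR = 426.00 + 205.50 = 631.50.
1014 lies above the upper fence.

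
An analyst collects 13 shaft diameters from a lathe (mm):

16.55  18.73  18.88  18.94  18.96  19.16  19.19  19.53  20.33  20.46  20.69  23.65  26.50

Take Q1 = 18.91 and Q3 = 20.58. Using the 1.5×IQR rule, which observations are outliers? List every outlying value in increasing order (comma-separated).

23.65, 26.50

IQR = Q3 − Q1 = 20.58 − 18.91 = 1.67.
Lower fence = Q1 − 1.5·IQR = 18.91 − 2.505 = 16.405.
Upper fence = Q3 + 1.5·IQR = 20.58 + 2.505 = 23.085.
23.65 > 23.085 → outlier.
26.50 > 23.085 → outlier.
All remaining values lie within [16.405, 23.085].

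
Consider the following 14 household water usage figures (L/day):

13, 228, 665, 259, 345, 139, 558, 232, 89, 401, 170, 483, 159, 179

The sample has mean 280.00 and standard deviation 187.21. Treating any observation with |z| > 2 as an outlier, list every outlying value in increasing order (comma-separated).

665

Cutoffs at x̄ ± 2s: 280.00 ± 2·187.21 = [-94.42, 654.42].
665: z = 2.06, |z| > 2 → outlier.
Every other value lies within [-94.42, 654.42].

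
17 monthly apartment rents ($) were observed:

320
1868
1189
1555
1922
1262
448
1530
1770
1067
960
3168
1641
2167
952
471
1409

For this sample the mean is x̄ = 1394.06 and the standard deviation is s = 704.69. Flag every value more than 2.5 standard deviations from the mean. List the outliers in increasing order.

Cutoffs at x̄ ± 2.5s: 1394.06 ± 2.5·704.69 = [-367.665, 3155.785].
3168: z = 2.52, |z| > 2.5 → outlier.
Every other value lies within [-367.665, 3155.785].

3168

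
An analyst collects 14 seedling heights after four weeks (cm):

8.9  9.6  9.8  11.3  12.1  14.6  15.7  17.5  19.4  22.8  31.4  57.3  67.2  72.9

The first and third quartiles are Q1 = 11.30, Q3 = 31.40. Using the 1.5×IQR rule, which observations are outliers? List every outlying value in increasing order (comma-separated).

IQR = Q3 − Q1 = 31.40 − 11.30 = 20.10.
Lower fence = Q1 − 1.5·IQR = 11.30 − 30.15 = -18.85.
Upper fence = Q3 + 1.5·IQR = 31.40 + 30.15 = 61.55.
67.2 > 61.55 → outlier.
72.9 > 61.55 → outlier.
All remaining values lie within [-18.85, 61.55].

67.2, 72.9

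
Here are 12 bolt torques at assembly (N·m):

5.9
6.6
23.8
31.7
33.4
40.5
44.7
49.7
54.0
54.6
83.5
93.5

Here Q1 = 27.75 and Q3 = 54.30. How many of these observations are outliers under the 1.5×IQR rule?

0

IQR = 26.55; fences at 27.75 − 39.825 = -12.075 and 54.30 + 39.825 = 94.125.
Every value lies within the cutoffs.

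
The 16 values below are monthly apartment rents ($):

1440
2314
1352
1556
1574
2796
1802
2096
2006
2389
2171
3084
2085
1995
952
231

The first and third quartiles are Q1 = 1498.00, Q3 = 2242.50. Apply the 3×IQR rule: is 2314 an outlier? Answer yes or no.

IQR = Q3 − Q1 = 2242.50 − 1498.00 = 744.50.
Lower fence = Q1 − 3·IQR = 1498.00 − 2233.50 = -735.50.
Upper fence = Q3 + 3·IQR = 2242.50 + 2233.50 = 4476.00.
2314 lies within [-735.50, 4476.00].

no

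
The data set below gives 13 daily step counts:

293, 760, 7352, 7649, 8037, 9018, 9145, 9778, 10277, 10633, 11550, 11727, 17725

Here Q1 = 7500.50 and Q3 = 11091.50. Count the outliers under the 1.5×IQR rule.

3

IQR = 3591.00; fences at 7500.50 − 5386.50 = 2114.00 and 11091.50 + 5386.50 = 16478.00.
Outside the cutoffs: 293, 760, 17725.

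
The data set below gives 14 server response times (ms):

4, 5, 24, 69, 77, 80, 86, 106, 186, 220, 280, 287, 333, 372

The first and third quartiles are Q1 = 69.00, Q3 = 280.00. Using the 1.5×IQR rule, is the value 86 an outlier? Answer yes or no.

no

IQR = Q3 − Q1 = 280.00 − 69.00 = 211.00.
Lower fence = Q1 − 1.5·IQR = 69.00 − 316.50 = -247.50.
Upper fence = Q3 + 1.5·IQR = 280.00 + 316.50 = 596.50.
86 lies within [-247.50, 596.50].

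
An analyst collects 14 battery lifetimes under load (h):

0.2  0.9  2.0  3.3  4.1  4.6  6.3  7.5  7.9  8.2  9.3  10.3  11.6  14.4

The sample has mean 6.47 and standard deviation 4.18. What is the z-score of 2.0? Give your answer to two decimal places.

z = (2.0 − 6.47) / 4.18 = -1.07.

-1.07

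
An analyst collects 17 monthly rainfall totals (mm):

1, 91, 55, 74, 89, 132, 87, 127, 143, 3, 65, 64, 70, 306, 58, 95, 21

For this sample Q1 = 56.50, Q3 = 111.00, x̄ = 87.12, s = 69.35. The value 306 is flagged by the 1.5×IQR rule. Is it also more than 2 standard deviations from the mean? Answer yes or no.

yes

z = (306 − 87.12) / 69.35 = 3.16.
|z| = 3.16 > 2.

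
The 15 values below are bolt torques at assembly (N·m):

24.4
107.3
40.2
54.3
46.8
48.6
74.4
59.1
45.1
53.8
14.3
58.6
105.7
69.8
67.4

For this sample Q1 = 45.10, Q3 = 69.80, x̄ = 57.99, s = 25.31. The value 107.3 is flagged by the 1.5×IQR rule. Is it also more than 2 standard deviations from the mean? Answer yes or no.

z = (107.3 − 57.99) / 25.31 = 1.95.
|z| = 1.95 ≤ 2.

no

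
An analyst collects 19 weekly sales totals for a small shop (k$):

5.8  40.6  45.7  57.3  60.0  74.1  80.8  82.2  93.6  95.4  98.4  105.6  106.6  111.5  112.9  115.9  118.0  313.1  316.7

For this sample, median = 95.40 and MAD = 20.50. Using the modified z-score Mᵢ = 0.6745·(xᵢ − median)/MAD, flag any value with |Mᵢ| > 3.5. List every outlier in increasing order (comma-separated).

313.1, 316.7

|Mᵢ| > 3.5 ⇔ |xᵢ − 95.40| > 3.5·20.50/0.6745 = 106.38.
So outliers lie outside [-10.98, 201.78].
313.1: M = 7.16 → outlier.
316.7: M = 7.28 → outlier.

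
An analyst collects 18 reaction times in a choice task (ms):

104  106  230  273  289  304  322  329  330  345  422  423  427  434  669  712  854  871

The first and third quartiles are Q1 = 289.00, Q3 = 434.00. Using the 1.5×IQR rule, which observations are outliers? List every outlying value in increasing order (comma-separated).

IQR = Q3 − Q1 = 434.00 − 289.00 = 145.00.
Lower fence = Q1 − 1.5·IQR = 289.00 − 217.50 = 71.50.
Upper fence = Q3 + 1.5·IQR = 434.00 + 217.50 = 651.50.
669 > 651.50 → outlier.
712 > 651.50 → outlier.
854 > 651.50 → outlier.
871 > 651.50 → outlier.
All remaining values lie within [71.50, 651.50].

669, 712, 854, 871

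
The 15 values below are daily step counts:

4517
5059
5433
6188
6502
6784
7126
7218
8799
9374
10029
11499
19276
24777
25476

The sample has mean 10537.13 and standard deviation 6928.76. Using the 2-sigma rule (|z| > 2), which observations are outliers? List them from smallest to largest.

Cutoffs at x̄ ± 2s: 10537.13 ± 2·6928.76 = [-3320.39, 24394.65].
24777: z = 2.06, |z| > 2 → outlier.
25476: z = 2.16, |z| > 2 → outlier.
Every other value lies within [-3320.39, 24394.65].

24777, 25476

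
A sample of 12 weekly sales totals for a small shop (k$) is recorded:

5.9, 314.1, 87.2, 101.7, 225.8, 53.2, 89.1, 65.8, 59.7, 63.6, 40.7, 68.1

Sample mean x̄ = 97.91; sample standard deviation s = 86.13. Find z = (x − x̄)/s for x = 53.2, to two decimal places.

z = (53.2 − 97.91) / 86.13 = -0.52.

-0.52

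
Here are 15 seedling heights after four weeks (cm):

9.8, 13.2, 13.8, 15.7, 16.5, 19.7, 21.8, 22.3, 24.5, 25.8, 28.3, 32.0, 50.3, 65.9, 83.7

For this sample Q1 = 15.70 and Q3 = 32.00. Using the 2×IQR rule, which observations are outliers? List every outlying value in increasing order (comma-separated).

65.9, 83.7

IQR = Q3 − Q1 = 32.00 − 15.70 = 16.30.
Lower fence = Q1 − 2·IQR = 15.70 − 32.60 = -16.90.
Upper fence = Q3 + 2·IQR = 32.00 + 32.60 = 64.60.
65.9 > 64.60 → outlier.
83.7 > 64.60 → outlier.
All remaining values lie within [-16.90, 64.60].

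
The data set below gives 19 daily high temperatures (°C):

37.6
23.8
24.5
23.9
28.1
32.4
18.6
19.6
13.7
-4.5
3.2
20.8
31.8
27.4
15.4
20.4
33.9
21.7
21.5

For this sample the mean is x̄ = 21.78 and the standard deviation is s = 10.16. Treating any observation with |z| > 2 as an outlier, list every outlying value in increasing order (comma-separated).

-4.5

Cutoffs at x̄ ± 2s: 21.78 ± 2·10.16 = [1.46, 42.10].
-4.5: z = -2.59, |z| > 2 → outlier.
Every other value lies within [1.46, 42.10].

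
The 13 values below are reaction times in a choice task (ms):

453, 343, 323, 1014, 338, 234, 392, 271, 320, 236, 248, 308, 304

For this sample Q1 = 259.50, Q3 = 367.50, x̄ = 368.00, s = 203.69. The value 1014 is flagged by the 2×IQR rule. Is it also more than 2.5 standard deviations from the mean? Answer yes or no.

yes

z = (1014 − 368.00) / 203.69 = 3.17.
|z| = 3.17 > 2.5.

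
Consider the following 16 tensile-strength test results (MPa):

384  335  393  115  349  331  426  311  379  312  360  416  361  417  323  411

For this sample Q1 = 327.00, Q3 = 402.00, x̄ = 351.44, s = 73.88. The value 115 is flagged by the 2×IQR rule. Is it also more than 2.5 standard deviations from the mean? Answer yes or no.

yes

z = (115 − 351.44) / 73.88 = -3.20.
|z| = 3.20 > 2.5.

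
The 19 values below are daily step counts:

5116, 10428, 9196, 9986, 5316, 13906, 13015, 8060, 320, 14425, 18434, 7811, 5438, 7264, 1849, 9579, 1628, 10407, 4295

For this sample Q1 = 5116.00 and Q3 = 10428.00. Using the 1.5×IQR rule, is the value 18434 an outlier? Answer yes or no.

yes

IQR = Q3 − Q1 = 10428.00 − 5116.00 = 5312.00.
Lower fence = Q1 − 1.5·IQR = 5116.00 − 7968.00 = -2852.00.
Upper fence = Q3 + 1.5·IQR = 10428.00 + 7968.00 = 18396.00.
18434 lies above the upper fence.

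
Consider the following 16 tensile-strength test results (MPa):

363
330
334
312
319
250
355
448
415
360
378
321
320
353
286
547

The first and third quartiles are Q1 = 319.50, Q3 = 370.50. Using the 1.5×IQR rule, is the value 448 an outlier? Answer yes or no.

yes

IQR = Q3 − Q1 = 370.50 − 319.50 = 51.00.
Lower fence = Q1 − 1.5·IQR = 319.50 − 76.50 = 243.00.
Upper fence = Q3 + 1.5·IQR = 370.50 + 76.50 = 447.00.
448 lies above the upper fence.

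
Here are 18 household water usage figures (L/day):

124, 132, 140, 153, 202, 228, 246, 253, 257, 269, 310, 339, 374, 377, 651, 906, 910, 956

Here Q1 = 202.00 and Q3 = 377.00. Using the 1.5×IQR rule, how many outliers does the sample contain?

IQR = 175.00; fences at 202.00 − 262.50 = -60.50 and 377.00 + 262.50 = 639.50.
Outside the cutoffs: 651, 906, 910, 956.

4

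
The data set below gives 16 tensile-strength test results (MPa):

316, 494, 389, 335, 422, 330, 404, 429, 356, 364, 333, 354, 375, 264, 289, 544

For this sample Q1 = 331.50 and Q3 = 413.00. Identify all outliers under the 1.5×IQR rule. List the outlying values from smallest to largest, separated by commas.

IQR = Q3 − Q1 = 413.00 − 331.50 = 81.50.
Lower fence = Q1 − 1.5·IQR = 331.50 − 122.25 = 209.25.
Upper fence = Q3 + 1.5·IQR = 413.00 + 122.25 = 535.25.
544 > 535.25 → outlier.
All remaining values lie within [209.25, 535.25].

544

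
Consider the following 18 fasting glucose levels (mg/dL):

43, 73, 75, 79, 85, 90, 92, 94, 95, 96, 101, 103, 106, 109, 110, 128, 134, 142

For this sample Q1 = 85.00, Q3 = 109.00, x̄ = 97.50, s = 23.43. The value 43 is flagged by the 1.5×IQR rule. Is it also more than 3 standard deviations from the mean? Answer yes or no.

z = (43 − 97.50) / 23.43 = -2.33.
|z| = 2.33 ≤ 3.

no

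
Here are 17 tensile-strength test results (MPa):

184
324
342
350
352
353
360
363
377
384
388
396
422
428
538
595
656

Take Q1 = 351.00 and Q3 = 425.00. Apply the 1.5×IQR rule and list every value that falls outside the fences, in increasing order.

184, 538, 595, 656

IQR = Q3 − Q1 = 425.00 − 351.00 = 74.00.
Lower fence = Q1 − 1.5·IQR = 351.00 − 111.00 = 240.00.
Upper fence = Q3 + 1.5·IQR = 425.00 + 111.00 = 536.00.
184 < 240.00 → outlier.
538 > 536.00 → outlier.
595 > 536.00 → outlier.
656 > 536.00 → outlier.
All remaining values lie within [240.00, 536.00].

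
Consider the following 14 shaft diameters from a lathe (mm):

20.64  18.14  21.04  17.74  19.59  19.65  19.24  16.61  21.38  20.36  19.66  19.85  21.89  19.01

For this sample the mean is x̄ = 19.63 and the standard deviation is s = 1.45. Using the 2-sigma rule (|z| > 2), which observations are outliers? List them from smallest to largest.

16.61

Cutoffs at x̄ ± 2s: 19.63 ± 2·1.45 = [16.73, 22.53].
16.61: z = -2.08, |z| > 2 → outlier.
Every other value lies within [16.73, 22.53].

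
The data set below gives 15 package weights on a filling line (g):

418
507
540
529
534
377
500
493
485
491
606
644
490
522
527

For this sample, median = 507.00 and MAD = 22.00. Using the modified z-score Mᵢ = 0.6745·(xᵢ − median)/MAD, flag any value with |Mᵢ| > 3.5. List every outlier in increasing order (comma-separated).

|Mᵢ| > 3.5 ⇔ |xᵢ − 507.00| > 3.5·22.00/0.6745 = 114.16.
So outliers lie outside [392.84, 621.16].
377: M = -3.99 → outlier.
644: M = 4.20 → outlier.

377, 644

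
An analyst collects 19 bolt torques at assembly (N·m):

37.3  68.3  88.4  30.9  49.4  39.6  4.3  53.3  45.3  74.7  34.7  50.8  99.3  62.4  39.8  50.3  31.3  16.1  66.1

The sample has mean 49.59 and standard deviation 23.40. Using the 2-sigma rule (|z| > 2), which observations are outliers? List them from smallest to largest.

99.3

Cutoffs at x̄ ± 2s: 49.59 ± 2·23.40 = [2.79, 96.39].
99.3: z = 2.12, |z| > 2 → outlier.
Every other value lies within [2.79, 96.39].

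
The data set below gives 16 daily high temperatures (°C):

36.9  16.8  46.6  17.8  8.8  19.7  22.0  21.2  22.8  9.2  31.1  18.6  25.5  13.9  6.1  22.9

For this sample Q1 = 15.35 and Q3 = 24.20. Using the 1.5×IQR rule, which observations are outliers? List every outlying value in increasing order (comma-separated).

46.6

IQR = Q3 − Q1 = 24.20 − 15.35 = 8.85.
Lower fence = Q1 − 1.5·IQR = 15.35 − 13.275 = 2.075.
Upper fence = Q3 + 1.5·IQR = 24.20 + 13.275 = 37.475.
46.6 > 37.475 → outlier.
All remaining values lie within [2.075, 37.475].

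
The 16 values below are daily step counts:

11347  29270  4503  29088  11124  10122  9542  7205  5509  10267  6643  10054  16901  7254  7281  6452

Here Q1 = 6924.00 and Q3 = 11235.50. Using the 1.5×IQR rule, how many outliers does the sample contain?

2

IQR = 4311.50; fences at 6924.00 − 6467.25 = 456.75 and 11235.50 + 6467.25 = 17702.75.
Outside the cutoffs: 29088, 29270.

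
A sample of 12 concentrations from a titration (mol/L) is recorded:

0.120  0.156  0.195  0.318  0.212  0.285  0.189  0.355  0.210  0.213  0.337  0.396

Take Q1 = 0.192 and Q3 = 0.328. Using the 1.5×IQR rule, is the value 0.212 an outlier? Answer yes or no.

no

IQR = Q3 − Q1 = 0.328 − 0.192 = 0.136.
Lower fence = Q1 − 1.5·IQR = 0.192 − 0.204 = -0.012.
Upper fence = Q3 + 1.5·IQR = 0.328 + 0.204 = 0.532.
0.212 lies within [-0.012, 0.532].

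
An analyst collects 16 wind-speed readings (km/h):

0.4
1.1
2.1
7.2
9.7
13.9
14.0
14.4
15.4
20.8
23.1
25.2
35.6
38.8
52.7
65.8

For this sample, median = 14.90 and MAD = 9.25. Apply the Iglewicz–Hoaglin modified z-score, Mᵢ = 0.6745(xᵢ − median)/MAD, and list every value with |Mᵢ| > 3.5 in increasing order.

|Mᵢ| > 3.5 ⇔ |xᵢ − 14.90| > 3.5·9.25/0.6745 = 48.00.
So outliers lie outside [-33.10, 62.90].
65.8: M = 3.71 → outlier.

65.8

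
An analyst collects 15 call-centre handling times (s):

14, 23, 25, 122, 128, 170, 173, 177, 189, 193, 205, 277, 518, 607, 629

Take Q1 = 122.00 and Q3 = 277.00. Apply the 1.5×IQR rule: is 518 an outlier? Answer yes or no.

IQR = Q3 − Q1 = 277.00 − 122.00 = 155.00.
Lower fence = Q1 − 1.5·IQR = 122.00 − 232.50 = -110.50.
Upper fence = Q3 + 1.5·IQR = 277.00 + 232.50 = 509.50.
518 lies above the upper fence.

yes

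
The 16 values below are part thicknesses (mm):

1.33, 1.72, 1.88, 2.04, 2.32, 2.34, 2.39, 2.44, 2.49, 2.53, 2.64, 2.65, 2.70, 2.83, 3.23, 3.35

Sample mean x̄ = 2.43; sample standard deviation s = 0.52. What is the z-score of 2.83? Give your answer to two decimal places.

0.77

z = (2.83 − 2.43) / 0.52 = 0.77.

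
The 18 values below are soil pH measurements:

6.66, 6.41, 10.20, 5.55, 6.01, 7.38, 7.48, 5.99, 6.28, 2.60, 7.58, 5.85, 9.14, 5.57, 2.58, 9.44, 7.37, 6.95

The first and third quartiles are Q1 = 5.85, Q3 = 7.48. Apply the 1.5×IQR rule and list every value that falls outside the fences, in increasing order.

2.58, 2.60, 10.20

IQR = Q3 − Q1 = 7.48 − 5.85 = 1.63.
Lower fence = Q1 − 1.5·IQR = 5.85 − 2.445 = 3.405.
Upper fence = Q3 + 1.5·IQR = 7.48 + 2.445 = 9.925.
2.58 < 3.405 → outlier.
2.60 < 3.405 → outlier.
10.20 > 9.925 → outlier.
All remaining values lie within [3.405, 9.925].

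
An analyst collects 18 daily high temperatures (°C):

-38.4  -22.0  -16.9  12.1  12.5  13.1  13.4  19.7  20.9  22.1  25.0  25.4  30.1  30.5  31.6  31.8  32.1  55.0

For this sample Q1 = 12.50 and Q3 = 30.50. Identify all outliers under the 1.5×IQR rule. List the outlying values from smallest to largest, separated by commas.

IQR = Q3 − Q1 = 30.50 − 12.50 = 18.00.
Lower fence = Q1 − 1.5·IQR = 12.50 − 27.00 = -14.50.
Upper fence = Q3 + 1.5·IQR = 30.50 + 27.00 = 57.50.
-38.4 < -14.50 → outlier.
-22.0 < -14.50 → outlier.
-16.9 < -14.50 → outlier.
All remaining values lie within [-14.50, 57.50].

-38.4, -22.0, -16.9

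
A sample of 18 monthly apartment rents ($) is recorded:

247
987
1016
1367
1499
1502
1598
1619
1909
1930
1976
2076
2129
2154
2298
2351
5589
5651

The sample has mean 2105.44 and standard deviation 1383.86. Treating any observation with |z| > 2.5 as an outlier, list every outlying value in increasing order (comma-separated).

Cutoffs at x̄ ± 2.5s: 2105.44 ± 2.5·1383.86 = [-1354.21, 5565.09].
5589: z = 2.52, |z| > 2.5 → outlier.
5651: z = 2.56, |z| > 2.5 → outlier.
Every other value lies within [-1354.21, 5565.09].

5589, 5651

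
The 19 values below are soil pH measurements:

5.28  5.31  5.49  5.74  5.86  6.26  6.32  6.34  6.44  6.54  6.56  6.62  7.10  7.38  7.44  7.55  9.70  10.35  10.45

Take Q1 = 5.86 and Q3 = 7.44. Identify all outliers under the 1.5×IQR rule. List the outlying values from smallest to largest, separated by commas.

10.35, 10.45

IQR = Q3 − Q1 = 7.44 − 5.86 = 1.58.
Lower fence = Q1 − 1.5·IQR = 5.86 − 2.37 = 3.49.
Upper fence = Q3 + 1.5·IQR = 7.44 + 2.37 = 9.81.
10.35 > 9.81 → outlier.
10.45 > 9.81 → outlier.
All remaining values lie within [3.49, 9.81].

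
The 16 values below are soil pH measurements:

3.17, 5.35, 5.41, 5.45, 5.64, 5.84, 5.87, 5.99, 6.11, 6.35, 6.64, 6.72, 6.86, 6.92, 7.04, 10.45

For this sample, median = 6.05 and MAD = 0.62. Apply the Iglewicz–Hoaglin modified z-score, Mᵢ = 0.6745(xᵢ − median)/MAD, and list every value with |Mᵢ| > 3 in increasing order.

3.17, 10.45

|Mᵢ| > 3 ⇔ |xᵢ − 6.05| > 3·0.62/0.6745 = 2.76.
So outliers lie outside [3.29, 8.81].
3.17: M = -3.13 → outlier.
10.45: M = 4.79 → outlier.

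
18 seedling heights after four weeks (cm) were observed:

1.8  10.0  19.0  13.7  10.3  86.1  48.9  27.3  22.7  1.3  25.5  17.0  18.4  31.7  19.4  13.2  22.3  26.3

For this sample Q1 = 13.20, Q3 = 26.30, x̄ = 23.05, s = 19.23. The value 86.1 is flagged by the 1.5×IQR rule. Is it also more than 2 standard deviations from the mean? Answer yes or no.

z = (86.1 − 23.05) / 19.23 = 3.28.
|z| = 3.28 > 2.

yes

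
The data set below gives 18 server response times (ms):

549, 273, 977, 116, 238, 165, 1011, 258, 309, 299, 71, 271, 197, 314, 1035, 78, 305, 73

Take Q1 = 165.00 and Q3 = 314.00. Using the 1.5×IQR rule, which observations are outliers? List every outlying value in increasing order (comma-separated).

IQR = Q3 − Q1 = 314.00 − 165.00 = 149.00.
Lower fence = Q1 − 1.5·IQR = 165.00 − 223.50 = -58.50.
Upper fence = Q3 + 1.5·IQR = 314.00 + 223.50 = 537.50.
549 > 537.50 → outlier.
977 > 537.50 → outlier.
1011 > 537.50 → outlier.
1035 > 537.50 → outlier.
All remaining values lie within [-58.50, 537.50].

549, 977, 1011, 1035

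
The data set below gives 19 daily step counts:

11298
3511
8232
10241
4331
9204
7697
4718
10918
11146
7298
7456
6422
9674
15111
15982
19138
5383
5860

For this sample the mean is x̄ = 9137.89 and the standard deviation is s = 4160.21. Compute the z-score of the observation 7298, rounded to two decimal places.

z = (7298 − 9137.89) / 4160.21 = -0.44.

-0.44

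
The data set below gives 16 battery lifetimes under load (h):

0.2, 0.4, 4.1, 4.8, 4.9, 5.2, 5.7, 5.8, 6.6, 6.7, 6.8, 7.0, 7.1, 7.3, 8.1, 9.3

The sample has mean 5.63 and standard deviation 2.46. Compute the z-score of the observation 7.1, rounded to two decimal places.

0.60

z = (7.1 − 5.63) / 2.46 = 0.60.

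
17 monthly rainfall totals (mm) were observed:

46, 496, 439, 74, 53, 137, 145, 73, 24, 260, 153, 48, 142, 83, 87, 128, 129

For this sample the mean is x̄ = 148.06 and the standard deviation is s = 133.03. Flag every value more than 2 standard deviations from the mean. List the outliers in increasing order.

439, 496

Cutoffs at x̄ ± 2s: 148.06 ± 2·133.03 = [-118.00, 414.12].
439: z = 2.19, |z| > 2 → outlier.
496: z = 2.62, |z| > 2 → outlier.
Every other value lies within [-118.00, 414.12].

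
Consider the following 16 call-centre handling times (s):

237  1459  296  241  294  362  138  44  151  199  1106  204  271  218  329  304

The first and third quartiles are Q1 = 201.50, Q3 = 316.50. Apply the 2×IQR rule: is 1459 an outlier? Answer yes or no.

yes

IQR = Q3 − Q1 = 316.50 − 201.50 = 115.00.
Lower fence = Q1 − 2·IQR = 201.50 − 230.00 = -28.50.
Upper fence = Q3 + 2·IQR = 316.50 + 230.00 = 546.50.
1459 lies above the upper fence.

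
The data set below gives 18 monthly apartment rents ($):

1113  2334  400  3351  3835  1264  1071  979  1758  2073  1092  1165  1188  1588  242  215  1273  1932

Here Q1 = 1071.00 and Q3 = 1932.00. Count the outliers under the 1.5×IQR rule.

2

IQR = 861.00; fences at 1071.00 − 1291.50 = -220.50 and 1932.00 + 1291.50 = 3223.50.
Outside the cutoffs: 3351, 3835.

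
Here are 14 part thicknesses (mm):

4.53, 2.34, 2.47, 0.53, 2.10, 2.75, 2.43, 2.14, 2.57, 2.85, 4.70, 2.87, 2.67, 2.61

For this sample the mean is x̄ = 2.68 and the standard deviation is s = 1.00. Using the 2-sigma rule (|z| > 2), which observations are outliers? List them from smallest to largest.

Cutoffs at x̄ ± 2s: 2.68 ± 2·1.00 = [0.68, 4.68].
0.53: z = -2.15, |z| > 2 → outlier.
4.70: z = 2.02, |z| > 2 → outlier.
Every other value lies within [0.68, 4.68].

0.53, 4.70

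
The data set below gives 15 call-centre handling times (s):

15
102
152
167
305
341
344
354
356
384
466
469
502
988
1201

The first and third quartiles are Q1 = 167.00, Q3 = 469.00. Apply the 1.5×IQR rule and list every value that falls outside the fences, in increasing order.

IQR = Q3 − Q1 = 469.00 − 167.00 = 302.00.
Lower fence = Q1 − 1.5·IQR = 167.00 − 453.00 = -286.00.
Upper fence = Q3 + 1.5·IQR = 469.00 + 453.00 = 922.00.
988 > 922.00 → outlier.
1201 > 922.00 → outlier.
All remaining values lie within [-286.00, 922.00].

988, 1201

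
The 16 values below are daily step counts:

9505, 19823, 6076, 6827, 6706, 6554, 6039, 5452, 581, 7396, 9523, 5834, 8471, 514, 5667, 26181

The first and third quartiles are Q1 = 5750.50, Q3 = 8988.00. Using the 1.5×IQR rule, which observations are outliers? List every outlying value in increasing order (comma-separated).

514, 581, 19823, 26181

IQR = Q3 − Q1 = 8988.00 − 5750.50 = 3237.50.
Lower fence = Q1 − 1.5·IQR = 5750.50 − 4856.25 = 894.25.
Upper fence = Q3 + 1.5·IQR = 8988.00 + 4856.25 = 13844.25.
514 < 894.25 → outlier.
581 < 894.25 → outlier.
19823 > 13844.25 → outlier.
26181 > 13844.25 → outlier.
All remaining values lie within [894.25, 13844.25].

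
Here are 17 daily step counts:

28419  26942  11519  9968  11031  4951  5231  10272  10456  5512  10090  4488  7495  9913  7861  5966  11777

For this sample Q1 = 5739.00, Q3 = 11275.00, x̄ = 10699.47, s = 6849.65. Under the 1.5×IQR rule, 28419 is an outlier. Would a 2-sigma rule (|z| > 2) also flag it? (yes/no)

yes

z = (28419 − 10699.47) / 6849.65 = 2.59.
|z| = 2.59 > 2.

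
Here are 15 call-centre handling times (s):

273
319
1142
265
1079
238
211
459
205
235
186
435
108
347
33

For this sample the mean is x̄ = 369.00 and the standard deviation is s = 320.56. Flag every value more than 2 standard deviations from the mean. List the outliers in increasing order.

Cutoffs at x̄ ± 2s: 369.00 ± 2·320.56 = [-272.12, 1010.12].
1079: z = 2.21, |z| > 2 → outlier.
1142: z = 2.41, |z| > 2 → outlier.
Every other value lies within [-272.12, 1010.12].

1079, 1142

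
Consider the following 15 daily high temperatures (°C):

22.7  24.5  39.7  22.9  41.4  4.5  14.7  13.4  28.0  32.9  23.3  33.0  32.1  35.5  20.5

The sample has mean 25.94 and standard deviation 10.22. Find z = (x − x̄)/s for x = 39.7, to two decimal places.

1.35

z = (39.7 − 25.94) / 10.22 = 1.35.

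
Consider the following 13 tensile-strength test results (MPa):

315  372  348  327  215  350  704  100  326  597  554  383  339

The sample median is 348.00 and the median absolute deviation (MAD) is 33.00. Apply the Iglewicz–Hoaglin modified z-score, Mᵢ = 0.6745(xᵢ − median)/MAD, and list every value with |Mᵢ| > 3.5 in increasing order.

100, 554, 597, 704

|Mᵢ| > 3.5 ⇔ |xᵢ − 348.00| > 3.5·33.00/0.6745 = 171.24.
So outliers lie outside [176.76, 519.24].
100: M = -5.07 → outlier.
554: M = 4.21 → outlier.
597: M = 5.09 → outlier.
704: M = 7.28 → outlier.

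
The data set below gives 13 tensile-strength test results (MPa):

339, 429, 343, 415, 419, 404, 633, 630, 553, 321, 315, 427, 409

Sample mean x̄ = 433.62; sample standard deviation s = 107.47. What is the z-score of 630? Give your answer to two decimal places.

z = (630 − 433.62) / 107.47 = 1.83.

1.83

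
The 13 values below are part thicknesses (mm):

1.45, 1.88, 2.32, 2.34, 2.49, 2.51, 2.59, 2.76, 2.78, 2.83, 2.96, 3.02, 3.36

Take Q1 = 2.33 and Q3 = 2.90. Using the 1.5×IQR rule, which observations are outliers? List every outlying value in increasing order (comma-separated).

1.45

IQR = Q3 − Q1 = 2.90 − 2.33 = 0.57.
Lower fence = Q1 − 1.5·IQR = 2.33 − 0.855 = 1.475.
Upper fence = Q3 + 1.5·IQR = 2.90 + 0.855 = 3.755.
1.45 < 1.475 → outlier.
All remaining values lie within [1.475, 3.755].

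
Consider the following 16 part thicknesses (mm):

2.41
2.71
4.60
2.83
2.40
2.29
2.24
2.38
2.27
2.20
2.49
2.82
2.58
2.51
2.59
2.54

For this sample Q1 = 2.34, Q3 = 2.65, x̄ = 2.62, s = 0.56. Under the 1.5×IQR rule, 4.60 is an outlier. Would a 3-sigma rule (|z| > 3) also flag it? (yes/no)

yes

z = (4.60 − 2.62) / 0.56 = 3.54.
|z| = 3.54 > 3.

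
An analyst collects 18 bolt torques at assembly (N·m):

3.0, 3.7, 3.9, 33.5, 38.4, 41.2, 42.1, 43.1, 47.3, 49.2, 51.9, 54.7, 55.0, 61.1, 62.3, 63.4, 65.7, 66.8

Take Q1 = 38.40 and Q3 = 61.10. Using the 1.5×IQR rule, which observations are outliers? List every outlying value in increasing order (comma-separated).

IQR = Q3 − Q1 = 61.10 − 38.40 = 22.70.
Lower fence = Q1 − 1.5·IQR = 38.40 − 34.05 = 4.35.
Upper fence = Q3 + 1.5·IQR = 61.10 + 34.05 = 95.15.
3.0 < 4.35 → outlier.
3.7 < 4.35 → outlier.
3.9 < 4.35 → outlier.
All remaining values lie within [4.35, 95.15].

3.0, 3.7, 3.9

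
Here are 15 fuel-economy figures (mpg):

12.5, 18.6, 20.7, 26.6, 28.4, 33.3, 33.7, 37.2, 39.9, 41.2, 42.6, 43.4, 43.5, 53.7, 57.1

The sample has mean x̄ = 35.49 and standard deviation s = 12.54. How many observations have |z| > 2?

Cutoffs: x̄ ± 2s = [10.41, 60.57].
Every value lies within the cutoffs.

0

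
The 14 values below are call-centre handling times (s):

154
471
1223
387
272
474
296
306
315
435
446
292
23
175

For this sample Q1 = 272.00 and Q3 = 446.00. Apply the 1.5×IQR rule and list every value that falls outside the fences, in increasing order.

IQR = Q3 − Q1 = 446.00 − 272.00 = 174.00.
Lower fence = Q1 − 1.5·IQR = 272.00 − 261.00 = 11.00.
Upper fence = Q3 + 1.5·IQR = 446.00 + 261.00 = 707.00.
1223 > 707.00 → outlier.
All remaining values lie within [11.00, 707.00].

1223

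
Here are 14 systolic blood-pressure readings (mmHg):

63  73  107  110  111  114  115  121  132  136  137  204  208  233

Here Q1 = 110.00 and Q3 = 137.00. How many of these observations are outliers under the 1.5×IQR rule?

4

IQR = 27.00; fences at 110.00 − 40.50 = 69.50 and 137.00 + 40.50 = 177.50.
Outside the cutoffs: 63, 204, 208, 233.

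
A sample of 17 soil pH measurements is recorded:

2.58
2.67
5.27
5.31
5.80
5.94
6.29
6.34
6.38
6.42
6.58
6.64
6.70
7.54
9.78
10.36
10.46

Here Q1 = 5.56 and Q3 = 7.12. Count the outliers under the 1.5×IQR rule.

IQR = 1.56; fences at 5.56 − 2.34 = 3.22 and 7.12 + 2.34 = 9.46.
Outside the cutoffs: 2.58, 2.67, 9.78, 10.36, 10.46.

5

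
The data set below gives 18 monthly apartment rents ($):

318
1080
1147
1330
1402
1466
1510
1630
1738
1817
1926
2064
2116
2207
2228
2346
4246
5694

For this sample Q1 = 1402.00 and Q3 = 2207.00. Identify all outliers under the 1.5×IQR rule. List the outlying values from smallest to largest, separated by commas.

IQR = Q3 − Q1 = 2207.00 − 1402.00 = 805.00.
Lower fence = Q1 − 1.5·IQR = 1402.00 − 1207.50 = 194.50.
Upper fence = Q3 + 1.5·IQR = 2207.00 + 1207.50 = 3414.50.
4246 > 3414.50 → outlier.
5694 > 3414.50 → outlier.
All remaining values lie within [194.50, 3414.50].

4246, 5694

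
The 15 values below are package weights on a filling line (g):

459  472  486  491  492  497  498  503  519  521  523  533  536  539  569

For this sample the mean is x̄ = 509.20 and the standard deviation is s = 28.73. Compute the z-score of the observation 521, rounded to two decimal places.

0.41

z = (521 − 509.20) / 28.73 = 0.41.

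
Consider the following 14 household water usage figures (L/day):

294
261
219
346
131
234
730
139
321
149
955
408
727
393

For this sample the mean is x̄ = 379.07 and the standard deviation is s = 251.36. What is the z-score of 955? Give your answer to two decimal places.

2.29

z = (955 − 379.07) / 251.36 = 2.29.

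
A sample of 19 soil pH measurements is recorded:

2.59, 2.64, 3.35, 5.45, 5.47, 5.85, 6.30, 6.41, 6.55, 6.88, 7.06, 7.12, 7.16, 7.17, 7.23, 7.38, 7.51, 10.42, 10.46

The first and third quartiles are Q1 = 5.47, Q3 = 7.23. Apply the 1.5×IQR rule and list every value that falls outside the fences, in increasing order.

IQR = Q3 − Q1 = 7.23 − 5.47 = 1.76.
Lower fence = Q1 − 1.5·IQR = 5.47 − 2.64 = 2.83.
Upper fence = Q3 + 1.5·IQR = 7.23 + 2.64 = 9.87.
2.59 < 2.83 → outlier.
2.64 < 2.83 → outlier.
10.42 > 9.87 → outlier.
10.46 > 9.87 → outlier.
All remaining values lie within [2.83, 9.87].

2.59, 2.64, 10.42, 10.46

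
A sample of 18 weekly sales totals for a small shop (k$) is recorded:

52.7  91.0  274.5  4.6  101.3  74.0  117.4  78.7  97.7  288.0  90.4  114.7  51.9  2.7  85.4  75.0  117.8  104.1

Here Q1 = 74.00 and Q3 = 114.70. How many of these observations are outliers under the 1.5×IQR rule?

IQR = 40.70; fences at 74.00 − 61.05 = 12.95 and 114.70 + 61.05 = 175.75.
Outside the cutoffs: 2.7, 4.6, 274.5, 288.0.

4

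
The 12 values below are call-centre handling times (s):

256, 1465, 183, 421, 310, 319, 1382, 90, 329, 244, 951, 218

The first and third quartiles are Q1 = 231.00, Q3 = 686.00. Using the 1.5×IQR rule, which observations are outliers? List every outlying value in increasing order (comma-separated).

IQR = Q3 − Q1 = 686.00 − 231.00 = 455.00.
Lower fence = Q1 − 1.5·IQR = 231.00 − 682.50 = -451.50.
Upper fence = Q3 + 1.5·IQR = 686.00 + 682.50 = 1368.50.
1382 > 1368.50 → outlier.
1465 > 1368.50 → outlier.
All remaining values lie within [-451.50, 1368.50].

1382, 1465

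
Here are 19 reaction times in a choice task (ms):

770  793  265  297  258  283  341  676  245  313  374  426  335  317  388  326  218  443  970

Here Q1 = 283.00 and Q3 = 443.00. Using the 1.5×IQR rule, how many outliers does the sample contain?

3

IQR = 160.00; fences at 283.00 − 240.00 = 43.00 and 443.00 + 240.00 = 683.00.
Outside the cutoffs: 770, 793, 970.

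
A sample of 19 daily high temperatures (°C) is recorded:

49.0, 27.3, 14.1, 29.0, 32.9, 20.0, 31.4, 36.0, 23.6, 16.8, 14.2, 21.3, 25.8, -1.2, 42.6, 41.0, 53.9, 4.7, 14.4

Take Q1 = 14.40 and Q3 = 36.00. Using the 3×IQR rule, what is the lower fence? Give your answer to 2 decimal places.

-50.40

IQR = Q3 − Q1 = 36.00 − 14.40 = 21.60.
Lower fence = Q1 − 3·IQR = 14.40 − 64.80 = -50.40.
Upper fence = Q3 + 3·IQR = 36.00 + 64.80 = 100.80.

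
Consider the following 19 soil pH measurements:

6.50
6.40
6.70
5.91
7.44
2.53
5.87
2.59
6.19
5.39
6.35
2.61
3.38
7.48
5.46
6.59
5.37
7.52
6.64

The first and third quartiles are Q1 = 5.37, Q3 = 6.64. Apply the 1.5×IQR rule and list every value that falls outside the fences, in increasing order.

IQR = Q3 − Q1 = 6.64 − 5.37 = 1.27.
Lower fence = Q1 − 1.5·IQR = 5.37 − 1.905 = 3.465.
Upper fence = Q3 + 1.5·IQR = 6.64 + 1.905 = 8.545.
2.53 < 3.465 → outlier.
2.59 < 3.465 → outlier.
2.61 < 3.465 → outlier.
3.38 < 3.465 → outlier.
All remaining values lie within [3.465, 8.545].

2.53, 2.59, 2.61, 3.38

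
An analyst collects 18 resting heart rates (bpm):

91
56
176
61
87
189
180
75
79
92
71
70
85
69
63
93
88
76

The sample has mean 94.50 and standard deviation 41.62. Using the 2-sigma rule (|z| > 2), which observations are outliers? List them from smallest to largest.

180, 189

Cutoffs at x̄ ± 2s: 94.50 ± 2·41.62 = [11.26, 177.74].
180: z = 2.05, |z| > 2 → outlier.
189: z = 2.27, |z| > 2 → outlier.
Every other value lies within [11.26, 177.74].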